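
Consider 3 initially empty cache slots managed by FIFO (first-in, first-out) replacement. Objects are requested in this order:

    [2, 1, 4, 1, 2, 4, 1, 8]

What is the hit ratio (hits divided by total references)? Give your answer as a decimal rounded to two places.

2: fault, frames [2]
1: fault, frames [2, 1]
4: fault, frames [2, 1, 4]
1: hit
2: hit
4: hit
1: hit
8: fault, evict 2, frames [1, 4, 8]
Hits: 4 of 8 references → 4/8 = 0.5000.

0.50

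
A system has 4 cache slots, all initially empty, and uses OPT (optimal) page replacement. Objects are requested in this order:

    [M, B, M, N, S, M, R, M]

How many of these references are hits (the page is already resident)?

M: miss, frames (M)
B: miss, frames (M B)
M: hit
N: miss, frames (M B N)
S: miss, frames (M B N S)
M: hit
R: miss, evict S, frames (M B N R)
M: hit
Hits: 3.

3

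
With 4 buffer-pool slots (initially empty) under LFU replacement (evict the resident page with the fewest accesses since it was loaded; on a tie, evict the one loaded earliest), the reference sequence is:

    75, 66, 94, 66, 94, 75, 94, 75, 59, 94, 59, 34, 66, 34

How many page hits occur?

75 → fault, frames {75}
66 → fault, frames {75,66}
94 → fault, frames {75,66,94}
66 → hit
94 → hit
75 → hit
94 → hit
75 → hit
59 → fault, frames {75,66,94,59}
94 → hit
59 → hit
34 → fault, evict 66, frames {75,94,59,34}
66 → fault, evict 34, frames {75,94,59,66}
34 → fault, evict 66, frames {75,94,59,34}
Hits: 7.

7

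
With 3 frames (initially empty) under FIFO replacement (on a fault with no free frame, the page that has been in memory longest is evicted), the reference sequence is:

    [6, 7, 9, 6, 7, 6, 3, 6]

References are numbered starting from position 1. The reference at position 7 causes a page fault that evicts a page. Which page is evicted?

pos 1: 6: fault, frames {6}
pos 2: 7: fault, frames {6,7}
pos 3: 9: fault, frames {6,7,9}
pos 4: 6: hit
pos 5: 7: hit
pos 6: 6: hit
pos 7: 3: fault, evict 6, frames {7,9,3}
At position 7, page 6 is evicted.

6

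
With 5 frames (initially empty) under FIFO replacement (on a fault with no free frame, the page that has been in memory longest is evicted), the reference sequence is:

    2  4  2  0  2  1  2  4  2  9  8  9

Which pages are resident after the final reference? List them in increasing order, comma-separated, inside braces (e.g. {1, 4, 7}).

2 -> miss, frames (2)
4 -> miss, frames (2 4)
2 -> hit
0 -> miss, frames (2 4 0)
2 -> hit
1 -> miss, frames (2 4 0 1)
2 -> hit
4 -> hit
2 -> hit
9 -> miss, frames (2 4 0 1 9)
8 -> miss, evict 2, frames (4 0 1 9 8)
9 -> hit

{0, 1, 4, 8, 9}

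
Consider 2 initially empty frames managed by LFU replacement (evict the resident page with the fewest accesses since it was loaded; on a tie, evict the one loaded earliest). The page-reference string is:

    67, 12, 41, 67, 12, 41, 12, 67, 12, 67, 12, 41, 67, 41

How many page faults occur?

10

67 → fault, frames (67)
12 → fault, frames (67 12)
41 → fault, evict 67, frames (12 41)
67 → fault, evict 12, frames (41 67)
12 → fault, evict 41, frames (67 12)
41 → fault, evict 67, frames (12 41)
12 → hit
67 → fault, evict 41, frames (12 67)
12 → hit
67 → hit
12 → hit
41 → fault, evict 67, frames (12 41)
67 → fault, evict 41, frames (12 67)
41 → fault, evict 67, frames (12 41)
Page faults: 10.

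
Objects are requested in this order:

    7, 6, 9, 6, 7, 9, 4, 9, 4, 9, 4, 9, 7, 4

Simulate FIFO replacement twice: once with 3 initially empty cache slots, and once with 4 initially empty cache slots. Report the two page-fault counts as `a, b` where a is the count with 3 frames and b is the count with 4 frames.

5, 4

3 frames: F F F . . . F . . . . . F . → 5 faults.
4 frames: F F F . . . F . . . . . . . → 4 faults.
4 < 5: adding a frame reduced faults, as is typical.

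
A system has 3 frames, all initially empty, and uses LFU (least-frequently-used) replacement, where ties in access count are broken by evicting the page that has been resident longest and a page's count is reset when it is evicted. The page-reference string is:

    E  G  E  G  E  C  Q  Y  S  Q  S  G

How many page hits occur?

4

E → fault, frames (E)
G → fault, frames (E G)
E → hit
G → hit
E → hit
C → fault, frames (E G C)
Q → fault, evict C, frames (E G Q)
Y → fault, evict Q, frames (E G Y)
S → fault, evict Y, frames (E G S)
Q → fault, evict S, frames (E G Q)
S → fault, evict Q, frames (E G S)
G → hit
Hits: 4.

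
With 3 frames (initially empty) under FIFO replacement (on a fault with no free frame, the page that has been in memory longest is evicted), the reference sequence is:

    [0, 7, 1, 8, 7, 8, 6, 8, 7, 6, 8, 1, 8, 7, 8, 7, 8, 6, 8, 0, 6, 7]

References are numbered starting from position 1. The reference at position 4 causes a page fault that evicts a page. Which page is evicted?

pos 1: 0 → fault, frames [0]
pos 2: 7 → fault, frames [0, 7]
pos 3: 1 → fault, frames [0, 7, 1]
pos 4: 8 → fault, evict 0, frames [7, 1, 8]
At position 4, page 0 is evicted.

0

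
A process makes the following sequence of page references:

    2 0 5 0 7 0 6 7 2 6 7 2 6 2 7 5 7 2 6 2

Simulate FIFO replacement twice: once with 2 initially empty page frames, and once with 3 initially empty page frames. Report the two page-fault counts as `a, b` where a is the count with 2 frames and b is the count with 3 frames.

2 frames: F F F . F F F F F F F F F . F F . F F . → 16 faults.
3 frames: F F F . F . F . F . . . . . . F F . F F → 10 faults.
10 < 16: adding a frame reduced faults, as is typical.

16, 10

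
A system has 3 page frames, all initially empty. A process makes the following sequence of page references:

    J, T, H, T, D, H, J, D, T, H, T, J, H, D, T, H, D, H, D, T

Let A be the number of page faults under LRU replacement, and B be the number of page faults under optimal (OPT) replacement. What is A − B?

4

Under LRU: F F F . F . F . F F . F . F F . . . . . → 10 faults.
Under OPT: F F F . F . . . F . . . . F . . . . . . → 6 faults.
A − B = 10 − 6 = 4.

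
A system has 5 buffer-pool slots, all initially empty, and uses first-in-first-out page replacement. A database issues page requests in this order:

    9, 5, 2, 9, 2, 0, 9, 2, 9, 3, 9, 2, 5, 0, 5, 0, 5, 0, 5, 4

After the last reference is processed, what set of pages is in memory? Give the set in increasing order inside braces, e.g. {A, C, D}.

9 → fault, frames [9]
5 → fault, frames [9, 5]
2 → fault, frames [9, 5, 2]
9 → hit
2 → hit
0 → fault, frames [9, 5, 2, 0]
9 → hit
2 → hit
9 → hit
3 → fault, frames [9, 5, 2, 0, 3]
9 → hit
2 → hit
5 → hit
0 → hit
5 → hit
0 → hit
5 → hit
0 → hit
5 → hit
4 → fault, evict 9, frames [5, 2, 0, 3, 4]

{0, 2, 3, 4, 5}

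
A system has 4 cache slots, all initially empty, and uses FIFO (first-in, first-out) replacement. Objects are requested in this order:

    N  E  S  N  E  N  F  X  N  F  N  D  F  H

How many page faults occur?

8

N -> fault, frames {N}
E -> fault, frames {N,E}
S -> fault, frames {N,E,S}
N -> hit
E -> hit
N -> hit
F -> fault, frames {N,E,S,F}
X -> fault, evict N, frames {E,S,F,X}
N -> fault, evict E, frames {S,F,X,N}
F -> hit
N -> hit
D -> fault, evict S, frames {F,X,N,D}
F -> hit
H -> fault, evict F, frames {X,N,D,H}
Page faults: 8.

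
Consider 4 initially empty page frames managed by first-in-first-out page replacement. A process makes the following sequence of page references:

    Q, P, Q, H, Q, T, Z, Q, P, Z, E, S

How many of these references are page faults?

9

Q → fault, frames [Q]
P → fault, frames [Q, P]
Q → hit
H → fault, frames [Q, P, H]
Q → hit
T → fault, frames [Q, P, H, T]
Z → fault, evict Q, frames [P, H, T, Z]
Q → fault, evict P, frames [H, T, Z, Q]
P → fault, evict H, frames [T, Z, Q, P]
Z → hit
E → fault, evict T, frames [Z, Q, P, E]
S → fault, evict Z, frames [Q, P, E, S]
Page faults: 9.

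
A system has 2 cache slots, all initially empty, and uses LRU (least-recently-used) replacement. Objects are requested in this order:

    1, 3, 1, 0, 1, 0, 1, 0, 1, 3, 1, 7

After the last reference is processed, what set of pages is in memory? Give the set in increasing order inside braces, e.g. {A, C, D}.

{1, 7}

1 → fault, frames (1)
3 → fault, frames (1 3)
1 → hit
0 → fault, evict 3, frames (1 0)
1 → hit
0 → hit
1 → hit
0 → hit
1 → hit
3 → fault, evict 0, frames (1 3)
1 → hit
7 → fault, evict 3, frames (1 7)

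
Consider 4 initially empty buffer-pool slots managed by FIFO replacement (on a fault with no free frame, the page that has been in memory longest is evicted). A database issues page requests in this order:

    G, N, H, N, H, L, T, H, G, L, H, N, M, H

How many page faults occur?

G → fault, frames [G]
N → fault, frames [G, N]
H → fault, frames [G, N, H]
N → hit
H → hit
L → fault, frames [G, N, H, L]
T → fault, evict G, frames [N, H, L, T]
H → hit
G → fault, evict N, frames [H, L, T, G]
L → hit
H → hit
N → fault, evict H, frames [L, T, G, N]
M → fault, evict L, frames [T, G, N, M]
H → fault, evict T, frames [G, N, M, H]
Page faults: 9.

9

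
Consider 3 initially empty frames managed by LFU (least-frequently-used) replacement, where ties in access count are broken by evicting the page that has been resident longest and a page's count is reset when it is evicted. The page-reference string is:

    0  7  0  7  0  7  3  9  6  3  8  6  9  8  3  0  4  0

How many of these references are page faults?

12

0 → fault, frames [0]
7 → fault, frames [0, 7]
0 → hit
7 → hit
0 → hit
7 → hit
3 → fault, frames [0, 7, 3]
9 → fault, evict 3, frames [0, 7, 9]
6 → fault, evict 9, frames [0, 7, 6]
3 → fault, evict 6, frames [0, 7, 3]
8 → fault, evict 3, frames [0, 7, 8]
6 → fault, evict 8, frames [0, 7, 6]
9 → fault, evict 6, frames [0, 7, 9]
8 → fault, evict 9, frames [0, 7, 8]
3 → fault, evict 8, frames [0, 7, 3]
0 → hit
4 → fault, evict 3, frames [0, 7, 4]
0 → hit
Page faults: 12.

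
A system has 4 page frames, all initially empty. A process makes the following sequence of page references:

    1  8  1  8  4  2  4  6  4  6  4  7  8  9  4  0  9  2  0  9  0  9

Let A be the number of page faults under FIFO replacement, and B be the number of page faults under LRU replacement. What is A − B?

Under FIFO: F F . . F F . F . . . F F F F F . F . . . . → 11 faults.
Under LRU: F F . . F F . F . . . F F F . F . F . . . . → 10 faults.
A − B = 11 − 10 = 1.

1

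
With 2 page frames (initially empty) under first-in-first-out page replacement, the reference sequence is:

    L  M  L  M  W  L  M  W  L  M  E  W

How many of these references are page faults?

10

L: fault, frames (L)
M: fault, frames (L M)
L: hit
M: hit
W: fault, evict L, frames (M W)
L: fault, evict M, frames (W L)
M: fault, evict W, frames (L M)
W: fault, evict L, frames (M W)
L: fault, evict M, frames (W L)
M: fault, evict W, frames (L M)
E: fault, evict L, frames (M E)
W: fault, evict M, frames (E W)
Page faults: 10.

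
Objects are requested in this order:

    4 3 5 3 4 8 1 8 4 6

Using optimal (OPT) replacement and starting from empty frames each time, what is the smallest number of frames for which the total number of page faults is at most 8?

2

f=1: 10 faults
f=2: 8 faults
f=3: 6 faults
f=4: 6 faults
f=5: 6 faults
f=6: 6 faults
Smallest f with faults ≤ 8 is 2.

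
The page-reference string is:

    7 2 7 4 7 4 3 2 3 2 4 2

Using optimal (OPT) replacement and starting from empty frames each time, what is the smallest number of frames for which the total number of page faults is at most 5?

f=1: 12 faults
f=2: 6 faults
f=3: 4 faults
f=4: 4 faults
Smallest f with faults ≤ 5 is 3.

3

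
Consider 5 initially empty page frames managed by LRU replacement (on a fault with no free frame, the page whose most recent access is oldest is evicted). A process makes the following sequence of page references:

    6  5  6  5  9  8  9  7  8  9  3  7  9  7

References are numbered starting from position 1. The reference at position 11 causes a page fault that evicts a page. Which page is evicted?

6

pos 1: 6: fault, frames [6]
pos 2: 5: fault, frames [6, 5]
pos 3: 6: hit
pos 4: 5: hit
pos 5: 9: fault, frames [6, 5, 9]
pos 6: 8: fault, frames [6, 5, 9, 8]
pos 7: 9: hit
pos 8: 7: fault, frames [6, 5, 8, 9, 7]
pos 9: 8: hit
pos 10: 9: hit
pos 11: 3: fault, evict 6, frames [5, 7, 8, 9, 3]
At position 11, page 6 is evicted.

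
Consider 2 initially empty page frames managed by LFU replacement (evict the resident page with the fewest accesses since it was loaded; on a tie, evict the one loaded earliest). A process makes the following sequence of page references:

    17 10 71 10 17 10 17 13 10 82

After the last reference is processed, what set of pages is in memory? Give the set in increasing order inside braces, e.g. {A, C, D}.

17 → fault, frames (17)
10 → fault, frames (17 10)
71 → fault, evict 17, frames (10 71)
10 → hit
17 → fault, evict 71, frames (10 17)
10 → hit
17 → hit
13 → fault, evict 17, frames (10 13)
10 → hit
82 → fault, evict 13, frames (10 82)

{10, 82}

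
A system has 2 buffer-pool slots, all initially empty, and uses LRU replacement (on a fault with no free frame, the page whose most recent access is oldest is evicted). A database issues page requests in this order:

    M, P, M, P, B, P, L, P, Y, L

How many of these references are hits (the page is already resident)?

4

M → fault, frames {M}
P → fault, frames {M,P}
M → hit
P → hit
B → fault, evict M, frames {P,B}
P → hit
L → fault, evict B, frames {P,L}
P → hit
Y → fault, evict L, frames {P,Y}
L → fault, evict P, frames {Y,L}
Hits: 4.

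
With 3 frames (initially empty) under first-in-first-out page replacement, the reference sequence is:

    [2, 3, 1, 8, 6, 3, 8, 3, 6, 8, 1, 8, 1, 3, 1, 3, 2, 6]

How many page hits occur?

8

2: fault, frames (2)
3: fault, frames (2 3)
1: fault, frames (2 3 1)
8: fault, evict 2, frames (3 1 8)
6: fault, evict 3, frames (1 8 6)
3: fault, evict 1, frames (8 6 3)
8: hit
3: hit
6: hit
8: hit
1: fault, evict 8, frames (6 3 1)
8: fault, evict 6, frames (3 1 8)
1: hit
3: hit
1: hit
3: hit
2: fault, evict 3, frames (1 8 2)
6: fault, evict 1, frames (8 2 6)
Hits: 8.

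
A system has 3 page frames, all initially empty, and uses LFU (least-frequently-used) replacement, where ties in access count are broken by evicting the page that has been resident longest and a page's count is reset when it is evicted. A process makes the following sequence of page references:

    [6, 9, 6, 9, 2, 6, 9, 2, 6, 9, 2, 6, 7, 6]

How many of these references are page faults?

6 -> fault, frames (6)
9 -> fault, frames (6 9)
6 -> hit
9 -> hit
2 -> fault, frames (6 9 2)
6 -> hit
9 -> hit
2 -> hit
6 -> hit
9 -> hit
2 -> hit
6 -> hit
7 -> fault, evict 2, frames (6 9 7)
6 -> hit
Page faults: 4.

4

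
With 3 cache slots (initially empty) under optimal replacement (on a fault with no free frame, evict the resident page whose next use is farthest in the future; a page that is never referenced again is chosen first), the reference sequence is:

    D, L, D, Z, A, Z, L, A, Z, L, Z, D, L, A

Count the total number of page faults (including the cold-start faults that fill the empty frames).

5

D -> fault, frames [D]
L -> fault, frames [D, L]
D -> hit
Z -> fault, frames [D, L, Z]
A -> fault, evict D, frames [L, Z, A]
Z -> hit
L -> hit
A -> hit
Z -> hit
L -> hit
Z -> hit
D -> fault, evict Z, frames [L, A, D]
L -> hit
A -> hit
Page faults: 5.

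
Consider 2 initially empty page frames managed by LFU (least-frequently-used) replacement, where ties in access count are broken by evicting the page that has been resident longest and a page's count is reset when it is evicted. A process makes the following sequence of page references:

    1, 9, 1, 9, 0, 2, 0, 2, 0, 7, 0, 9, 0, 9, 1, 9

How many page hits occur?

1 → fault, frames {1}
9 → fault, frames {1,9}
1 → hit
9 → hit
0 → fault, evict 1, frames {9,0}
2 → fault, evict 0, frames {9,2}
0 → fault, evict 2, frames {9,0}
2 → fault, evict 0, frames {9,2}
0 → fault, evict 2, frames {9,0}
7 → fault, evict 0, frames {9,7}
0 → fault, evict 7, frames {9,0}
9 → hit
0 → hit
9 → hit
1 → fault, evict 0, frames {9,1}
9 → hit
Hits: 6.

6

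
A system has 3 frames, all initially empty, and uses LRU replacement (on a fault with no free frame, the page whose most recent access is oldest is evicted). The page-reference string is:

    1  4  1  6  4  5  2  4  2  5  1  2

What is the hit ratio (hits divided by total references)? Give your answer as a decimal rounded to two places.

0.50

1: fault, frames [1]
4: fault, frames [1, 4]
1: hit
6: fault, frames [4, 1, 6]
4: hit
5: fault, evict 1, frames [6, 4, 5]
2: fault, evict 6, frames [4, 5, 2]
4: hit
2: hit
5: hit
1: fault, evict 4, frames [2, 5, 1]
2: hit
Hits: 6 of 12 references → 6/12 = 0.5000.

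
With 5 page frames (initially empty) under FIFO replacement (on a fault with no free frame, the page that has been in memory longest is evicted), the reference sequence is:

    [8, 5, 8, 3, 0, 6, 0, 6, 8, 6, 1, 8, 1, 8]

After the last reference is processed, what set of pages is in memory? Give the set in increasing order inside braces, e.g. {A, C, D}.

8 -> fault, frames {8}
5 -> fault, frames {8,5}
8 -> hit
3 -> fault, frames {8,5,3}
0 -> fault, frames {8,5,3,0}
6 -> fault, frames {8,5,3,0,6}
0 -> hit
6 -> hit
8 -> hit
6 -> hit
1 -> fault, evict 8, frames {5,3,0,6,1}
8 -> fault, evict 5, frames {3,0,6,1,8}
1 -> hit
8 -> hit

{0, 1, 3, 6, 8}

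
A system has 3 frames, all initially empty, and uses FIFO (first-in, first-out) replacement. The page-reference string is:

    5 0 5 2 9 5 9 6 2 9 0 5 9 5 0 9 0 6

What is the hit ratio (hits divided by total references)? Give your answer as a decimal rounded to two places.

5: miss, frames {5}
0: miss, frames {5,0}
5: hit
2: miss, frames {5,0,2}
9: miss, evict 5, frames {0,2,9}
5: miss, evict 0, frames {2,9,5}
9: hit
6: miss, evict 2, frames {9,5,6}
2: miss, evict 9, frames {5,6,2}
9: miss, evict 5, frames {6,2,9}
0: miss, evict 6, frames {2,9,0}
5: miss, evict 2, frames {9,0,5}
9: hit
5: hit
0: hit
9: hit
0: hit
6: miss, evict 9, frames {0,5,6}
Hits: 7 of 18 references → 7/18 = 0.3889.

0.39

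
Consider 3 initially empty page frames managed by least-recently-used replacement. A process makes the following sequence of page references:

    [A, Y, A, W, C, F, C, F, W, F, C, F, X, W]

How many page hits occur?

7

A: fault, frames {A}
Y: fault, frames {A,Y}
A: hit
W: fault, frames {Y,A,W}
C: fault, evict Y, frames {A,W,C}
F: fault, evict A, frames {W,C,F}
C: hit
F: hit
W: hit
F: hit
C: hit
F: hit
X: fault, evict W, frames {C,F,X}
W: fault, evict C, frames {F,X,W}
Hits: 7.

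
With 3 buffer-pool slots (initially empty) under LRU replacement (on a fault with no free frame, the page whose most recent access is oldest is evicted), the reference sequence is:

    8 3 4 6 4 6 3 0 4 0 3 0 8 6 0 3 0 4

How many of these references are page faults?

8: miss, frames (8)
3: miss, frames (8 3)
4: miss, frames (8 3 4)
6: miss, evict 8, frames (3 4 6)
4: hit
6: hit
3: hit
0: miss, evict 4, frames (6 3 0)
4: miss, evict 6, frames (3 0 4)
0: hit
3: hit
0: hit
8: miss, evict 4, frames (3 0 8)
6: miss, evict 3, frames (0 8 6)
0: hit
3: miss, evict 8, frames (6 0 3)
0: hit
4: miss, evict 6, frames (3 0 4)
Page faults: 10.

10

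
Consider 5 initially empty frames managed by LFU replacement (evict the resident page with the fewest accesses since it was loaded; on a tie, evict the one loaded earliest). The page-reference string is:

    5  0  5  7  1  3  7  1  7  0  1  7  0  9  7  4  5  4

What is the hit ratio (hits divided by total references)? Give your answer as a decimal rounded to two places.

0.61

5 → fault, frames {5}
0 → fault, frames {5,0}
5 → hit
7 → fault, frames {5,0,7}
1 → fault, frames {5,0,7,1}
3 → fault, frames {5,0,7,1,3}
7 → hit
1 → hit
7 → hit
0 → hit
1 → hit
7 → hit
0 → hit
9 → fault, evict 3, frames {5,0,7,1,9}
7 → hit
4 → fault, evict 9, frames {5,0,7,1,4}
5 → hit
4 → hit
Hits: 11 of 18 references → 11/18 = 0.6111.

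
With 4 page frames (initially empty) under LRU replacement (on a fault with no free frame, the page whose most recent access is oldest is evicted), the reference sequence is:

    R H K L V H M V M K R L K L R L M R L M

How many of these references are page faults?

9

R → fault, frames (R)
H → fault, frames (R H)
K → fault, frames (R H K)
L → fault, frames (R H K L)
V → fault, evict R, frames (H K L V)
H → hit
M → fault, evict K, frames (L V H M)
V → hit
M → hit
K → fault, evict L, frames (H V M K)
R → fault, evict H, frames (V M K R)
L → fault, evict V, frames (M K R L)
K → hit
L → hit
R → hit
L → hit
M → hit
R → hit
L → hit
M → hit
Page faults: 9.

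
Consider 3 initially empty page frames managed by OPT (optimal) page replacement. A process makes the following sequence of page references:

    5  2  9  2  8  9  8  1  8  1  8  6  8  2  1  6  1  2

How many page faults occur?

7

5: fault, frames {5}
2: fault, frames {5,2}
9: fault, frames {5,2,9}
2: hit
8: fault, evict 5, frames {2,9,8}
9: hit
8: hit
1: fault, evict 9, frames {2,8,1}
8: hit
1: hit
8: hit
6: fault, evict 1, frames {2,8,6}
8: hit
2: hit
1: fault, evict 8, frames {2,6,1}
6: hit
1: hit
2: hit
Page faults: 7.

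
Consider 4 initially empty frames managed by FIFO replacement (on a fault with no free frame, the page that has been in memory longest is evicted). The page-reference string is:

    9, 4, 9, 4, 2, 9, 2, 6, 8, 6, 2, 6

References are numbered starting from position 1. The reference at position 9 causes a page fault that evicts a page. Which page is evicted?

pos 1: 9 -> miss, frames [9]
pos 2: 4 -> miss, frames [9, 4]
pos 3: 9 -> hit
pos 4: 4 -> hit
pos 5: 2 -> miss, frames [9, 4, 2]
pos 6: 9 -> hit
pos 7: 2 -> hit
pos 8: 6 -> miss, frames [9, 4, 2, 6]
pos 9: 8 -> miss, evict 9, frames [4, 2, 6, 8]
At position 9, page 9 is evicted.

9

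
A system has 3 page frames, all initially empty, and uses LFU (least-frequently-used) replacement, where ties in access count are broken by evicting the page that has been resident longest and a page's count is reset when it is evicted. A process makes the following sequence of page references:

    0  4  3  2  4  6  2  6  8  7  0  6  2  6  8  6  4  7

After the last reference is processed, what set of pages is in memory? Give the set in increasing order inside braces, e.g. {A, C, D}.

0 → miss, frames [0]
4 → miss, frames [0, 4]
3 → miss, frames [0, 4, 3]
2 → miss, evict 0, frames [4, 3, 2]
4 → hit
6 → miss, evict 3, frames [4, 2, 6]
2 → hit
6 → hit
8 → miss, evict 4, frames [2, 6, 8]
7 → miss, evict 8, frames [2, 6, 7]
0 → miss, evict 7, frames [2, 6, 0]
6 → hit
2 → hit
6 → hit
8 → miss, evict 0, frames [2, 6, 8]
6 → hit
4 → miss, evict 8, frames [2, 6, 4]
7 → miss, evict 4, frames [2, 6, 7]

{2, 6, 7}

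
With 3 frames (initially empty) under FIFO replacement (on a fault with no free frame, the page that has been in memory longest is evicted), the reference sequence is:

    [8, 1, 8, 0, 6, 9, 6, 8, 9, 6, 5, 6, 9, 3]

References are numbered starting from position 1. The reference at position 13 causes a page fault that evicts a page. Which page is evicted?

pos 1: 8 -> fault, frames [8]
pos 2: 1 -> fault, frames [8, 1]
pos 3: 8 -> hit
pos 4: 0 -> fault, frames [8, 1, 0]
pos 5: 6 -> fault, evict 8, frames [1, 0, 6]
pos 6: 9 -> fault, evict 1, frames [0, 6, 9]
pos 7: 6 -> hit
pos 8: 8 -> fault, evict 0, frames [6, 9, 8]
pos 9: 9 -> hit
pos 10: 6 -> hit
pos 11: 5 -> fault, evict 6, frames [9, 8, 5]
pos 12: 6 -> fault, evict 9, frames [8, 5, 6]
pos 13: 9 -> fault, evict 8, frames [5, 6, 9]
At position 13, page 8 is evicted.

8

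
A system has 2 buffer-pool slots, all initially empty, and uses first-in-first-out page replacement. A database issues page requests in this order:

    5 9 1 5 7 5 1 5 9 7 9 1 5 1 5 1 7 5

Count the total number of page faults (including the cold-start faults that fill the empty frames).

12

5 → miss, frames {5}
9 → miss, frames {5,9}
1 → miss, evict 5, frames {9,1}
5 → miss, evict 9, frames {1,5}
7 → miss, evict 1, frames {5,7}
5 → hit
1 → miss, evict 5, frames {7,1}
5 → miss, evict 7, frames {1,5}
9 → miss, evict 1, frames {5,9}
7 → miss, evict 5, frames {9,7}
9 → hit
1 → miss, evict 9, frames {7,1}
5 → miss, evict 7, frames {1,5}
1 → hit
5 → hit
1 → hit
7 → miss, evict 1, frames {5,7}
5 → hit
Page faults: 12.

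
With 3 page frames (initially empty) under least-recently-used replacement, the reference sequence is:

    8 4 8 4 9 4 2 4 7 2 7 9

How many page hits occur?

6

8 -> fault, frames {8}
4 -> fault, frames {8,4}
8 -> hit
4 -> hit
9 -> fault, frames {8,4,9}
4 -> hit
2 -> fault, evict 8, frames {9,4,2}
4 -> hit
7 -> fault, evict 9, frames {2,4,7}
2 -> hit
7 -> hit
9 -> fault, evict 4, frames {2,7,9}
Hits: 6.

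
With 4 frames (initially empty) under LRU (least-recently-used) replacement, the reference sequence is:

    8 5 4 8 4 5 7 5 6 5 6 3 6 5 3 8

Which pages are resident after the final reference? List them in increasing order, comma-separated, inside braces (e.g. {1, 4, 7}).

8 -> fault, frames (8)
5 -> fault, frames (8 5)
4 -> fault, frames (8 5 4)
8 -> hit
4 -> hit
5 -> hit
7 -> fault, frames (8 4 5 7)
5 -> hit
6 -> fault, evict 8, frames (4 7 5 6)
5 -> hit
6 -> hit
3 -> fault, evict 4, frames (7 5 6 3)
6 -> hit
5 -> hit
3 -> hit
8 -> fault, evict 7, frames (6 5 3 8)

{3, 5, 6, 8}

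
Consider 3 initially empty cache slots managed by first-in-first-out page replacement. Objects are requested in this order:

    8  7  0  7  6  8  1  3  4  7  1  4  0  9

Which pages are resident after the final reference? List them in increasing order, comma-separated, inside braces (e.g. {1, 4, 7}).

8 -> miss, frames [8]
7 -> miss, frames [8, 7]
0 -> miss, frames [8, 7, 0]
7 -> hit
6 -> miss, evict 8, frames [7, 0, 6]
8 -> miss, evict 7, frames [0, 6, 8]
1 -> miss, evict 0, frames [6, 8, 1]
3 -> miss, evict 6, frames [8, 1, 3]
4 -> miss, evict 8, frames [1, 3, 4]
7 -> miss, evict 1, frames [3, 4, 7]
1 -> miss, evict 3, frames [4, 7, 1]
4 -> hit
0 -> miss, evict 4, frames [7, 1, 0]
9 -> miss, evict 7, frames [1, 0, 9]

{0, 1, 9}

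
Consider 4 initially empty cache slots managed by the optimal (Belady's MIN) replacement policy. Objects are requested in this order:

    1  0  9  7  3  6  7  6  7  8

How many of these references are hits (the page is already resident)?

1: miss, frames [1]
0: miss, frames [1, 0]
9: miss, frames [1, 0, 9]
7: miss, frames [1, 0, 9, 7]
3: miss, evict 9, frames [1, 0, 7, 3]
6: miss, evict 3, frames [1, 0, 7, 6]
7: hit
6: hit
7: hit
8: miss, evict 6, frames [1, 0, 7, 8]
Hits: 3.

3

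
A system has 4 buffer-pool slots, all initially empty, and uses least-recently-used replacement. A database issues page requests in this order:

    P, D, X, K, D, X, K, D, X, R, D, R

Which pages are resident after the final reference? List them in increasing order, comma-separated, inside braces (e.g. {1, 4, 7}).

{D, K, R, X}

P -> fault, frames [P]
D -> fault, frames [P, D]
X -> fault, frames [P, D, X]
K -> fault, frames [P, D, X, K]
D -> hit
X -> hit
K -> hit
D -> hit
X -> hit
R -> fault, evict P, frames [K, D, X, R]
D -> hit
R -> hit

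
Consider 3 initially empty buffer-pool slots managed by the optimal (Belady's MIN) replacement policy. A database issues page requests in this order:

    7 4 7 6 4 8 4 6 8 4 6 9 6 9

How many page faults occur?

7 -> miss, frames {7}
4 -> miss, frames {7,4}
7 -> hit
6 -> miss, frames {7,4,6}
4 -> hit
8 -> miss, evict 7, frames {4,6,8}
4 -> hit
6 -> hit
8 -> hit
4 -> hit
6 -> hit
9 -> miss, evict 8, frames {4,6,9}
6 -> hit
9 -> hit
Page faults: 5.

5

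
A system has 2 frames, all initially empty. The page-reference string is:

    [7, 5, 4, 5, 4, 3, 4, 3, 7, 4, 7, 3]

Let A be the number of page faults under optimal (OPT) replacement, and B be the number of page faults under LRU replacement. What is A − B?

-1

Under OPT: F F F . . F . . F . . F → 6 faults.
Under LRU: F F F . . F . . F F . F → 7 faults.
A − B = 6 − 7 = -1.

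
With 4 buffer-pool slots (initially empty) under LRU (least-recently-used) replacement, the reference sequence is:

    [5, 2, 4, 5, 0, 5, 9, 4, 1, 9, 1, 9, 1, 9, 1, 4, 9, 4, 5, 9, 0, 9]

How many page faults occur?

5 → fault, frames [5]
2 → fault, frames [5, 2]
4 → fault, frames [5, 2, 4]
5 → hit
0 → fault, frames [2, 4, 5, 0]
5 → hit
9 → fault, evict 2, frames [4, 0, 5, 9]
4 → hit
1 → fault, evict 0, frames [5, 9, 4, 1]
9 → hit
1 → hit
9 → hit
1 → hit
9 → hit
1 → hit
4 → hit
9 → hit
4 → hit
5 → hit
9 → hit
0 → fault, evict 1, frames [4, 5, 9, 0]
9 → hit
Page faults: 7.

7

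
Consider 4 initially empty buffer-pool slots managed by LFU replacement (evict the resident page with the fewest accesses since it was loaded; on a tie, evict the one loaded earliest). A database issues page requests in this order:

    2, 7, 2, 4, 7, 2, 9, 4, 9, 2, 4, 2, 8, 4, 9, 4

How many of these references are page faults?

2: fault, frames {2}
7: fault, frames {2,7}
2: hit
4: fault, frames {2,7,4}
7: hit
2: hit
9: fault, frames {2,7,4,9}
4: hit
9: hit
2: hit
4: hit
2: hit
8: fault, evict 7, frames {2,4,9,8}
4: hit
9: hit
4: hit
Page faults: 5.

5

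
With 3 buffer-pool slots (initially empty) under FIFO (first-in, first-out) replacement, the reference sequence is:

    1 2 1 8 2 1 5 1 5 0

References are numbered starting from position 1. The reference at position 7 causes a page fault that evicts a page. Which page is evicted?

pos 1: 1: miss, frames (1)
pos 2: 2: miss, frames (1 2)
pos 3: 1: hit
pos 4: 8: miss, frames (1 2 8)
pos 5: 2: hit
pos 6: 1: hit
pos 7: 5: miss, evict 1, frames (2 8 5)
At position 7, page 1 is evicted.

1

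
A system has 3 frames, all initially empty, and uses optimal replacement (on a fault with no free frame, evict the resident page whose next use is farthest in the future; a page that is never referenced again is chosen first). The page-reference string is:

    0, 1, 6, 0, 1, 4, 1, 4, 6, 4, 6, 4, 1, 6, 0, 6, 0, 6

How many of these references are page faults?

0: fault, frames (0)
1: fault, frames (0 1)
6: fault, frames (0 1 6)
0: hit
1: hit
4: fault, evict 0, frames (1 6 4)
1: hit
4: hit
6: hit
4: hit
6: hit
4: hit
1: hit
6: hit
0: fault, evict 4, frames (1 6 0)
6: hit
0: hit
6: hit
Page faults: 5.

5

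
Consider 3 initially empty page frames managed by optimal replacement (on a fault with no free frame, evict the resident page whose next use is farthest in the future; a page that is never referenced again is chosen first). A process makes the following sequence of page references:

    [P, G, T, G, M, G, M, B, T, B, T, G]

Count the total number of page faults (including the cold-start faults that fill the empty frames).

5

P → miss, frames {P}
G → miss, frames {P,G}
T → miss, frames {P,G,T}
G → hit
M → miss, evict P, frames {G,T,M}
G → hit
M → hit
B → miss, evict M, frames {G,T,B}
T → hit
B → hit
T → hit
G → hit
Page faults: 5.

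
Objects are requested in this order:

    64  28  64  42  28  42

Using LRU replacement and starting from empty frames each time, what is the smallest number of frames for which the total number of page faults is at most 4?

f=1: 6 faults
f=2: 4 faults
f=3: 3 faults
Smallest f with faults ≤ 4 is 2.

2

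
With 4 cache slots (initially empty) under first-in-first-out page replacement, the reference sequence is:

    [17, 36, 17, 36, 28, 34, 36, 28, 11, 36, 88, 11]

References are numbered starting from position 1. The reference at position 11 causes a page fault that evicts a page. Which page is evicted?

36

pos 1: 17: miss, frames [17]
pos 2: 36: miss, frames [17, 36]
pos 3: 17: hit
pos 4: 36: hit
pos 5: 28: miss, frames [17, 36, 28]
pos 6: 34: miss, frames [17, 36, 28, 34]
pos 7: 36: hit
pos 8: 28: hit
pos 9: 11: miss, evict 17, frames [36, 28, 34, 11]
pos 10: 36: hit
pos 11: 88: miss, evict 36, frames [28, 34, 11, 88]
At position 11, page 36 is evicted.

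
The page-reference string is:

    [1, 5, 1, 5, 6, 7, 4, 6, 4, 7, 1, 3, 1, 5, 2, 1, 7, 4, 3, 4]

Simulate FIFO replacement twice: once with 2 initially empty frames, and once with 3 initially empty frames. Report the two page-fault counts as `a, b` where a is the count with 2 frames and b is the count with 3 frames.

2 frames: F F . . F F F F . F F F . F F F F F F . → 15 faults.
3 frames: F F . . F F F . . . F F . F F F F F F . → 13 faults.
13 < 15: adding a frame reduced faults, as is typical.

15, 13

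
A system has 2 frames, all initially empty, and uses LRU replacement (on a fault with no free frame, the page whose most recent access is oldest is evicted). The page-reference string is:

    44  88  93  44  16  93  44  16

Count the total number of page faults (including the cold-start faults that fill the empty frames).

44 -> fault, frames {44}
88 -> fault, frames {44,88}
93 -> fault, evict 44, frames {88,93}
44 -> fault, evict 88, frames {93,44}
16 -> fault, evict 93, frames {44,16}
93 -> fault, evict 44, frames {16,93}
44 -> fault, evict 16, frames {93,44}
16 -> fault, evict 93, frames {44,16}
Page faults: 8.

8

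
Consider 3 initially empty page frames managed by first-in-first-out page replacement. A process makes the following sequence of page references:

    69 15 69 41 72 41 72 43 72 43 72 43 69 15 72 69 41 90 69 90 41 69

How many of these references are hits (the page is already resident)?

11

69 -> miss, frames {69}
15 -> miss, frames {69,15}
69 -> hit
41 -> miss, frames {69,15,41}
72 -> miss, evict 69, frames {15,41,72}
41 -> hit
72 -> hit
43 -> miss, evict 15, frames {41,72,43}
72 -> hit
43 -> hit
72 -> hit
43 -> hit
69 -> miss, evict 41, frames {72,43,69}
15 -> miss, evict 72, frames {43,69,15}
72 -> miss, evict 43, frames {69,15,72}
69 -> hit
41 -> miss, evict 69, frames {15,72,41}
90 -> miss, evict 15, frames {72,41,90}
69 -> miss, evict 72, frames {41,90,69}
90 -> hit
41 -> hit
69 -> hit
Hits: 11.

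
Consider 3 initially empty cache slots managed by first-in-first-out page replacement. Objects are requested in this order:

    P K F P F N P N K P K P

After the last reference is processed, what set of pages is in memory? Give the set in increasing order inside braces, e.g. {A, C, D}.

P: miss, frames (P)
K: miss, frames (P K)
F: miss, frames (P K F)
P: hit
F: hit
N: miss, evict P, frames (K F N)
P: miss, evict K, frames (F N P)
N: hit
K: miss, evict F, frames (N P K)
P: hit
K: hit
P: hit

{K, N, P}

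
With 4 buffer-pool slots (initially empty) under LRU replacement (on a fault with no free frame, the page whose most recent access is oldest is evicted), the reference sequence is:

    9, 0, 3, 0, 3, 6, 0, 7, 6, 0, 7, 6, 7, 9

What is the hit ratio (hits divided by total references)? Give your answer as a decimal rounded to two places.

0.57

9: miss, frames {9}
0: miss, frames {9,0}
3: miss, frames {9,0,3}
0: hit
3: hit
6: miss, frames {9,0,3,6}
0: hit
7: miss, evict 9, frames {3,6,0,7}
6: hit
0: hit
7: hit
6: hit
7: hit
9: miss, evict 3, frames {0,6,7,9}
Hits: 8 of 14 references → 8/14 = 0.5714.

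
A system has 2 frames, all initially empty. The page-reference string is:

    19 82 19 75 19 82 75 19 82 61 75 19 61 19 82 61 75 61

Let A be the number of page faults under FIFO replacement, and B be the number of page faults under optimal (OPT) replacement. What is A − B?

5

Under FIFO: F F . F F F F F F F F F F . F . F F → 15 faults.
Under OPT: F F . F . F . F . F F . F . F . F . → 10 faults.
A − B = 15 − 10 = 5.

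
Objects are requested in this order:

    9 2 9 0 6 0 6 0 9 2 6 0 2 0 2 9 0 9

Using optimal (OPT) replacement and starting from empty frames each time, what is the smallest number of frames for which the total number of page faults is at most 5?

4

f=1: 18 faults
f=2: 8 faults
f=3: 6 faults
f=4: 4 faults
Smallest f with faults ≤ 5 is 4.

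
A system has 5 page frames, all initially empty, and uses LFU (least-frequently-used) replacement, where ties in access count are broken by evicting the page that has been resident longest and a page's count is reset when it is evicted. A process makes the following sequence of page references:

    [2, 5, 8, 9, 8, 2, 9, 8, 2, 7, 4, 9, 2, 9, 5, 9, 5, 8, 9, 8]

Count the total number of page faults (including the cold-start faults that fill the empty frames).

2: fault, frames (2)
5: fault, frames (2 5)
8: fault, frames (2 5 8)
9: fault, frames (2 5 8 9)
8: hit
2: hit
9: hit
8: hit
2: hit
7: fault, frames (2 5 8 9 7)
4: fault, evict 5, frames (2 8 9 7 4)
9: hit
2: hit
9: hit
5: fault, evict 7, frames (2 8 9 4 5)
9: hit
5: hit
8: hit
9: hit
8: hit
Page faults: 7.

7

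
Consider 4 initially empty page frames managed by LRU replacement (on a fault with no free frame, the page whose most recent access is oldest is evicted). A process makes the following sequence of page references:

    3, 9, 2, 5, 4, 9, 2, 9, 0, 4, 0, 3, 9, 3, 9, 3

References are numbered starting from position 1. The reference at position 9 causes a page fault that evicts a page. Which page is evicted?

pos 1: 3: fault, frames [3]
pos 2: 9: fault, frames [3, 9]
pos 3: 2: fault, frames [3, 9, 2]
pos 4: 5: fault, frames [3, 9, 2, 5]
pos 5: 4: fault, evict 3, frames [9, 2, 5, 4]
pos 6: 9: hit
pos 7: 2: hit
pos 8: 9: hit
pos 9: 0: fault, evict 5, frames [4, 2, 9, 0]
At position 9, page 5 is evicted.

5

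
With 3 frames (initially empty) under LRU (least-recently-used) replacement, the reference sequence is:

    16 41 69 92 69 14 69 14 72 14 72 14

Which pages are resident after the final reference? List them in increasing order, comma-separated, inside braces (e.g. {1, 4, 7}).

{14, 69, 72}

16 → fault, frames (16)
41 → fault, frames (16 41)
69 → fault, frames (16 41 69)
92 → fault, evict 16, frames (41 69 92)
69 → hit
14 → fault, evict 41, frames (92 69 14)
69 → hit
14 → hit
72 → fault, evict 92, frames (69 14 72)
14 → hit
72 → hit
14 → hit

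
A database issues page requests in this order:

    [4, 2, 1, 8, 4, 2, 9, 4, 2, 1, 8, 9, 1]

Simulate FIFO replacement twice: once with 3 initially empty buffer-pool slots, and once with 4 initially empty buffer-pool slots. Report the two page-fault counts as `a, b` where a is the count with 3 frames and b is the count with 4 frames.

3 frames: F F F F F F F . . F F . . → 9 faults.
4 frames: F F F F . . F F F F F F . → 10 faults.
10 > 9: adding a frame increased faults — Belady's anomaly.

9, 10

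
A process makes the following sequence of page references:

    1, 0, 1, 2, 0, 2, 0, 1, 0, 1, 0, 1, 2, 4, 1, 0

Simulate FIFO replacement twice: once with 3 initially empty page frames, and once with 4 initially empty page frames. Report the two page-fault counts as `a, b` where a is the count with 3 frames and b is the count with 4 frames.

6, 4

3 frames: F F . F . . . . . . . . . F F F → 6 faults.
4 frames: F F . F . . . . . . . . . F . . → 4 faults.
4 < 6: adding a frame reduced faults, as is typical.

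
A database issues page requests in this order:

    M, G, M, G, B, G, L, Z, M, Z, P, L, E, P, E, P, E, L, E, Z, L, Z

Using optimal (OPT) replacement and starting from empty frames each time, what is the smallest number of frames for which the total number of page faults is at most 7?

f=1: 22 faults
f=2: 11 faults
f=3: 8 faults
f=4: 7 faults
f=5: 7 faults
f=6: 7 faults
f=7: 7 faults
Smallest f with faults ≤ 7 is 4.

4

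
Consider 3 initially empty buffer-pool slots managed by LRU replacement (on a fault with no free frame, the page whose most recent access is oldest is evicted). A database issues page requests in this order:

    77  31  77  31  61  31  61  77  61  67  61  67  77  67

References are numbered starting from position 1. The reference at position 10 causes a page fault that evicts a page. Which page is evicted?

31

pos 1: 77 → fault, frames {77}
pos 2: 31 → fault, frames {77,31}
pos 3: 77 → hit
pos 4: 31 → hit
pos 5: 61 → fault, frames {77,31,61}
pos 6: 31 → hit
pos 7: 61 → hit
pos 8: 77 → hit
pos 9: 61 → hit
pos 10: 67 → fault, evict 31, frames {77,61,67}
At position 10, page 31 is evicted.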